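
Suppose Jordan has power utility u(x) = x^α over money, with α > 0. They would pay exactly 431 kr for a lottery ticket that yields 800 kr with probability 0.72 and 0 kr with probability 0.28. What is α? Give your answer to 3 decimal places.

α ≈ 0.531

Since u(0) = 0, the lottery's EU is 0.72·800^α.
Indifference: 431^α = 0.72·800^α, so (431/800)^α = 0.72.
Take logs: α = ln 0.72 / ln(431/800) ≈ 0.53113.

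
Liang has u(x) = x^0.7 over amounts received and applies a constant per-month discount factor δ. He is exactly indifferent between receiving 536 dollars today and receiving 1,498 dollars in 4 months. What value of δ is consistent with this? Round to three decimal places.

Indifference means u(536) = δ^4 · u(1498), so δ^4 = u(536)/u(1498).
With u(x) = x^0.7: δ^4 = 536^0.7/1498^0.7 = (536/1498)^0.7 = 0.48703.
Hence δ = (0.48703)^(1/4) = 0.83539.

δ ≈ 0.835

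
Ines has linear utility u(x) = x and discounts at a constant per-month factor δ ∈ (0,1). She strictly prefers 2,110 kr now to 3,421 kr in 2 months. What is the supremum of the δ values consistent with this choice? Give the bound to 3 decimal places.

δ < 0.785

Under u(x) = x this choice says 2110 > δ^2·3421.
Dividing by 3421: δ^2 < 0.61678. Both sides are positive, so the square root keeps the direction.
δ < (2110/3421)^(1/2) ≈ 0.785.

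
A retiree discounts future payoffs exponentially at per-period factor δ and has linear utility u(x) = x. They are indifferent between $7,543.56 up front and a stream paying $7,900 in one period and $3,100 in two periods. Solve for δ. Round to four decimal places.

Equating present values: 7543.56 = 7900δ + 3100δ².
Rearranged: 3100δ² + 7900δ − 7543.56 = 0.
The positive root is δ = [−7900 + √(7900² + 4·3100·7543.56)] / (2·3100) = (−7900 + 12488.000)/6200 ≈ 0.7400.

δ ≈ 0.7400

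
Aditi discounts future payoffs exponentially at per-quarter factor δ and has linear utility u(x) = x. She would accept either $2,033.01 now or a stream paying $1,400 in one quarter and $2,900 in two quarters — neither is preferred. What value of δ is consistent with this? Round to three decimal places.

δ ≈ 0.630

Equating present values: 2033.01 = 1400δ + 2900δ².
So 2900δ² + 1400δ − 2033.01 = 0.
The positive root is δ = [−1400 + √(1400² + 4·2900·2033.01)] / (2·2900) = (−1400 + 5054.000)/5800 ≈ 0.630.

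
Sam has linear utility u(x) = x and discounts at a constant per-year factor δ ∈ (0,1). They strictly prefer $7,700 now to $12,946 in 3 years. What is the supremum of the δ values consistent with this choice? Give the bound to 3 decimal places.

The preference means 7700 > δ^3·12946.
Dividing by 12946: δ^3 < 0.59478. Both sides are positive, so the cube root keeps the direction.
δ < (7700/12946)^(1/3) ≈ 0.841.

δ < 0.841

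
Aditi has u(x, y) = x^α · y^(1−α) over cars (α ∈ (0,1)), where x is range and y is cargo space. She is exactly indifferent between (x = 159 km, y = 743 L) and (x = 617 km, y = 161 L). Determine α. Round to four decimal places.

Indifference: 159^α · 743^(1−α) = 617^α · 161^(1−α).
Rearrange to (159/617)^α = (161/743)^(1−α) and take logs: α·-1.3559648 = (1−α)·-1.5292917.
So α/(1−α) = (-1.5292917)/(-1.3559648) = 1.1278255, and α = 1.1278255/2.1278255 ≈ 0.5300.

α ≈ 0.5300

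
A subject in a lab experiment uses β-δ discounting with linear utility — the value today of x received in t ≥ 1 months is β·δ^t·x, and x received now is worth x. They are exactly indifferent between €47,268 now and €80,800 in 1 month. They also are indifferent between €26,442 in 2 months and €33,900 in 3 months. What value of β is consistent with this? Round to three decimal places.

β ≈ 0.750

From the later pair, β·δ^2·26442 = β·δ^3·33900; dividing through, δ = 26442/33900 = 0.78000.
Substituting δ into 47268 = β·δ·80800: β = 47268/(63024.000) ≈ 0.750.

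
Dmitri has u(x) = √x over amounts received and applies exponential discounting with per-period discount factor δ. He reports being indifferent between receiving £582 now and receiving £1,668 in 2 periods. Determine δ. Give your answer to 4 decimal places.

Equating discounted utilities: u(582) = δ^2·u(1668) ⇒ δ^2 = u(582)/u(1668).
With u(x) = √x: δ^2 = √582/√1668 = √(582/1668) = 0.59070.
Hence δ = (0.59070)^(1/2) = 0.768567.

δ ≈ 0.7686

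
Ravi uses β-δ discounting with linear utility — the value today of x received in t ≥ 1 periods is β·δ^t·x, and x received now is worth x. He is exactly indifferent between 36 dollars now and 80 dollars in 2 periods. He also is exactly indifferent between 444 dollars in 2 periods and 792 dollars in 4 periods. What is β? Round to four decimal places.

β ≈ 0.8027

Both payoffs in the second observation are in the future, so β drops out: δ^2·444 = δ^4·792 ⇒ δ^2 = 444/792 = 0.56061, so δ = 0.74874.
Now use the now-vs-future pair: 36 = β·δ^2·80 gives β = 36/(0.56061·80) ≈ 0.8027.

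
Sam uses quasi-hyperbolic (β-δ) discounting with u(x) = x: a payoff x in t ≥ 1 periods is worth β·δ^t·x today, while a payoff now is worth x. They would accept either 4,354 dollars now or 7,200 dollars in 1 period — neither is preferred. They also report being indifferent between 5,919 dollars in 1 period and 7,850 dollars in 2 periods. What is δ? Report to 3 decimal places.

δ ≈ 0.754

Both payoffs in the second observation are in the future, so β drops out: δ^1·5919 = δ^2·7850 ⇒ δ = 5919/7850 = 0.75401.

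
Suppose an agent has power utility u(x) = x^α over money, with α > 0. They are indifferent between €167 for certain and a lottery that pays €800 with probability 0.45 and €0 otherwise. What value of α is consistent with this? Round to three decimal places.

α ≈ 0.510

EU(lottery) = 0.45·800^α + 0.55·0 = 0.45·800^α.
Equating: 167^α = 0.45·800^α, i.e. 0.2087^α = 0.45.
Take logs: α = ln 0.45 / ln(167/800) ≈ 0.50970.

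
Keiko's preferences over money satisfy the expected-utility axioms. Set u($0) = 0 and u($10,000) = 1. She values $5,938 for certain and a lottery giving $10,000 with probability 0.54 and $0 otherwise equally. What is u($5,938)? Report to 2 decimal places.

u($5,938) equals the lottery's expected utility: 0.54·1 + 0.46·0 = 0.54.

0.54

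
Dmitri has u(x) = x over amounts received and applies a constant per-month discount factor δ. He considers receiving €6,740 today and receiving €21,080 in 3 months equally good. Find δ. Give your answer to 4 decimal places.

δ ≈ 0.6838

The payoff in 3 months is discounted by δ^3, so u(6740) = δ^3·u(21080) and δ^3 = u(6740)/u(21080).
With u(x) = x: δ^3 = 6740/21080 = 0.31973.
So δ = 0.31973^(1/3) ≈ 0.6838.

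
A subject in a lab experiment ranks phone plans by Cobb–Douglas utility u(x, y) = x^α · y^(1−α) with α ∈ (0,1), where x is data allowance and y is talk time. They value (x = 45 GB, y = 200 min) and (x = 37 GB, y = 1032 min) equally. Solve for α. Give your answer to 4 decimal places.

Set the two utilities equal: 45^α·200^(1−α) = 37^α·1032^(1−α).
Rearrange to (45/37)^α = (1032/200)^(1−α) and take logs: α·0.1957446 = (1−α)·1.6409366.
Thus α·(1.8366812) = 1.6409366, so α = 1.6409366/1.8366812 ≈ 0.8934.

α ≈ 0.8934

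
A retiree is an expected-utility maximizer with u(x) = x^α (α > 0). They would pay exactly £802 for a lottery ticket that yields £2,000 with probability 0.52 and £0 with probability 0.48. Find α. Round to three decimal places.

α ≈ 0.716

Since u(0) = 0, the lottery's EU is 0.52·2000^α.
Equating: 802^α = 0.52·2000^α, i.e. 0.4010^α = 0.52.
α = ln(0.52) / ln(802/2000) = -0.653926/-0.913794 ≈ 0.716.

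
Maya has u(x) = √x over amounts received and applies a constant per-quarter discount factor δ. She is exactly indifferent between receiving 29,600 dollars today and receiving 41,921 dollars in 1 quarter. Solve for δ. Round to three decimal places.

δ ≈ 0.840

Indifference means u(29600) = δ · u(41921), so δ = u(29600)/u(41921).
Since u(x) = √x, δ = √(29600/41921) = 0.84029.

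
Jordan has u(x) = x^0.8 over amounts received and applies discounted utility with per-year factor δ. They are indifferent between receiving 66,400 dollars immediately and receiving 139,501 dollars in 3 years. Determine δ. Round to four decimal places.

δ ≈ 0.8204

Equating discounted utilities: u(66400) = δ^3·u(139501) ⇒ δ^3 = u(66400)/u(139501).
Since u(x) = x^0.8, δ^3 = (66400/139501)^0.8 = 0.47598^0.8 = 0.55217.
Hence δ = (0.55217)^(1/3) = 0.820397.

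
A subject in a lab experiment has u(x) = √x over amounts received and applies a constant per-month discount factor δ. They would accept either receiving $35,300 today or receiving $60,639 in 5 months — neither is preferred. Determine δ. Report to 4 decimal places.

The payoff in 5 months is discounted by δ^5, so u(35300) = δ^5·u(60639) and δ^5 = u(35300)/u(60639).
With u(x) = √x: δ^5 = √35300/√60639 = √(35300/60639) = 0.76298.
Hence δ = (0.76298)^(1/5) = 0.947332.

δ ≈ 0.9473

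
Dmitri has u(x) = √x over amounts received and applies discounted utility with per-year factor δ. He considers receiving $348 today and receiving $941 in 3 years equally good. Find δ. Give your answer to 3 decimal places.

The payoff in 3 years is discounted by δ^3, so u(348) = δ^3·u(941) and δ^3 = u(348)/u(941).
Since u(x) = √x, δ^3 = √(348/941) = 0.60813.
Hence δ = (0.60813)^(1/3) = 0.84722.

δ ≈ 0.847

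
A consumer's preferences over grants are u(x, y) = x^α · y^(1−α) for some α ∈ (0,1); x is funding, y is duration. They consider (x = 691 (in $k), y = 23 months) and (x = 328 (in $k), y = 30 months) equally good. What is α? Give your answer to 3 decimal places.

α ≈ 0.263

Indifference: 691^α · 23^(1−α) = 328^α · 30^(1−α).
Taking logs: α·ln 691 + (1−α)·ln 23 = α·ln 328 + (1−α)·ln 30, i.e. α·0.745126 = (1−α)·0.265703.
Thus α·(1.010829) = 0.265703, so α = 0.265703/1.010829 ≈ 0.263.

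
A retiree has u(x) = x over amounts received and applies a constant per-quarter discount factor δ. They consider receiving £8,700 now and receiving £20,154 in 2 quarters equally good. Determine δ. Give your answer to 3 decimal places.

δ ≈ 0.657

Indifference means u(8700) = δ^2 · u(20154), so δ^2 = u(8700)/u(20154).
With u(x) = x: δ^2 = 8700/20154 = 0.43168.
Taking the square root: δ = 0.43168^(1/2) ≈ 0.657.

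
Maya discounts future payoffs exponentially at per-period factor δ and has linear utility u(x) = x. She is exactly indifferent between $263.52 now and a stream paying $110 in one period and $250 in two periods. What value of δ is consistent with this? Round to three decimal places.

δ ≈ 0.830

Equating present values: 263.52 = 110δ + 250δ².
So 250δ² + 110δ − 263.52 = 0.
By the quadratic formula (taking the positive root), δ = (−110 + √275620.00) / 500 ≈ 0.830.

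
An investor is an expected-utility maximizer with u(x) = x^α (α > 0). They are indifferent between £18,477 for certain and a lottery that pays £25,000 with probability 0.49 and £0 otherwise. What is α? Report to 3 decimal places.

EU(lottery) = 0.49·25000^α + 0.51·0 = 0.49·25000^α.
Setting u(18477) equal to that: 18477^α = 0.49·25000^α ⇒ (18477/25000)^α = 0.49.
Take logs: α = ln 0.49 / ln(18477/25000) ≈ 2.35936.

α ≈ 2.359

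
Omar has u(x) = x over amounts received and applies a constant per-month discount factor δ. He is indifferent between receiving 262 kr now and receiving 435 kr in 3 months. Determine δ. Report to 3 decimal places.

Equating discounted utilities: u(262) = δ^3·u(435) ⇒ δ^3 = u(262)/u(435).
With u(x) = x: δ^3 = 262/435 = 0.60230.
So δ = 0.60230^(1/3) ≈ 0.845.

δ ≈ 0.845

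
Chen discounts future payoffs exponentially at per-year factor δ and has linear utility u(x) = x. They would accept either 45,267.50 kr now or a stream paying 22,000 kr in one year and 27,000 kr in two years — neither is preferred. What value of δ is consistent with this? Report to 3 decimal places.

δ ≈ 0.950

Present value of the stream is 22000·δ + 27000·δ². Indifference gives 22000δ + 27000δ² = 45267.50.
Rearranged: 27000δ² + 22000δ − 45267.50 = 0.
By the quadratic formula (taking the positive root), δ = (−22000 + √5372890000.00) / 54000 ≈ 0.950.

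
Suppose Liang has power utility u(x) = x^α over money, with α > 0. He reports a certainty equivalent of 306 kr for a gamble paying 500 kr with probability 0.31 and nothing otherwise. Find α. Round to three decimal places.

α ≈ 2.385

Since u(0) = 0, the lottery's EU is 0.31·500^α.
Equating: 306^α = 0.31·500^α, i.e. 0.6120^α = 0.31.
Taking logs: α·ln(306/500) = ln(0.31), so α = -1.171183 / -0.491023 ≈ 2.385.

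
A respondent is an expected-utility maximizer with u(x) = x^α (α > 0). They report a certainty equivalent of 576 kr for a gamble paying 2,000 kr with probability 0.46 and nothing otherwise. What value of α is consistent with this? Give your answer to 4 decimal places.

α ≈ 0.6238

The lottery's expected utility is 0.46·u(2000) + 0.54·u(0) = 0.46·2000^α (since u(0) = 0 for α > 0).
Equating: 576^α = 0.46·2000^α, i.e. 0.2880^α = 0.46.
α = ln(0.46) / ln(576/2000) = -0.7765288/-1.2447948 ≈ 0.6238.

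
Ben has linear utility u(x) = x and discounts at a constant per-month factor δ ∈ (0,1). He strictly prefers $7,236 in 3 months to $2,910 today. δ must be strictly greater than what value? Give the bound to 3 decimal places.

δ > 0.738

Comparing present values: 2910 < δ^3·7236.
So δ^3 > 2910/7236 = 0.40216; taking the cube root of both positive sides preserves the inequality.
δ > 0.40216^(1/3) = 0.738.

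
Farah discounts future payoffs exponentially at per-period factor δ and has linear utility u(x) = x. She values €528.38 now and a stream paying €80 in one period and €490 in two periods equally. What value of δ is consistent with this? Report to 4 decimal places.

Equating present values: 528.38 = 80δ + 490δ².
So 490δ² + 80δ − 528.38 = 0.
δ = (−80 + √(80² + 4·490·528.38)) / (2·490) = (−80 + √1042024.80) / 980 ≈ 0.9600.

δ ≈ 0.9600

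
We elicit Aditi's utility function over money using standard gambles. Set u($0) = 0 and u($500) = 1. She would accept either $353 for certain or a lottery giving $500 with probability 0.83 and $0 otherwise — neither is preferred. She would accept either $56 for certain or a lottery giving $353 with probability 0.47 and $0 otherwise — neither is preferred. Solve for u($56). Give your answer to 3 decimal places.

0.390

The first gamble pins u($353): it must equal 0.83·1 + 0.17·0 = 0.83.
Chaining: u($56) = 0.47·0.83 + 0.53·0.00 = 0.3901.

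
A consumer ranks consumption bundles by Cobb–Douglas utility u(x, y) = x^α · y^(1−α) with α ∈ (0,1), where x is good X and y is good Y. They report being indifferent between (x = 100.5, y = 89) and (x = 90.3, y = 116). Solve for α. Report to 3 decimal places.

α ≈ 0.712

Indifference: 100.5^α · 89^(1−α) = 90.3^α · 116^(1−α).
Rearrange to (100.5/90.3)^α = (116/89)^(1−α) and take logs: α·0.107020 = (1−α)·0.264954.
So α/(1−α) = (0.264954)/(0.107020) = 2.475743, and α = 2.475743/3.475743 ≈ 0.712.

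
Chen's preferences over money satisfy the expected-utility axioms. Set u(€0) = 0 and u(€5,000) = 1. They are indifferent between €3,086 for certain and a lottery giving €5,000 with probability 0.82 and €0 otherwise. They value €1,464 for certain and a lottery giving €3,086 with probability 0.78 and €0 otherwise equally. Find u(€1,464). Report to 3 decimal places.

0.640

The first gamble pins u(€3,086): it must equal 0.82·1 + 0.18·0 = 0.82.
The second indifference gives u(€1,464) = 0.78·u(€3,086) + 0.22·u(€0) = 0.78·0.82 + 0.22·0.00 = 0.6396.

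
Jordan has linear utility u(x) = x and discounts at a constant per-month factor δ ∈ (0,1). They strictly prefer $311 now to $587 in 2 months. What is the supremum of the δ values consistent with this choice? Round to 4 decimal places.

δ < 0.7279

Under u(x) = x this choice says 311 > δ^2·587.
So δ^2 < 311/587 = 0.52981; taking the square root of both positive sides preserves the inequality.
δ < 0.52981^(1/2) = 0.7279.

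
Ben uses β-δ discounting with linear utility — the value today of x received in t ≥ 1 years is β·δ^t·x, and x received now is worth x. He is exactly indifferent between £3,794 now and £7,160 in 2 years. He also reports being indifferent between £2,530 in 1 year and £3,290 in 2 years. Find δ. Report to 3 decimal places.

δ ≈ 0.769

From the later pair, β·δ^1·2530 = β·δ^2·3290; dividing through, δ = 2530/3290 = 0.76900.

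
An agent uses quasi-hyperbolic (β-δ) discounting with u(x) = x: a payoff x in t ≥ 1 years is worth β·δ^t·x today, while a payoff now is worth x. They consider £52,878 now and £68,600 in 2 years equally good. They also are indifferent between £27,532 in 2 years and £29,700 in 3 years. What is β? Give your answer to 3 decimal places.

Both payoffs in the second observation are in the future, so β drops out: δ^2·27532 = δ^3·29700 ⇒ δ = 27532/29700 = 0.92700.
Substituting δ into 52878 = β·δ^2·68600: β = 52878/(58950.398) ≈ 0.897.

β ≈ 0.897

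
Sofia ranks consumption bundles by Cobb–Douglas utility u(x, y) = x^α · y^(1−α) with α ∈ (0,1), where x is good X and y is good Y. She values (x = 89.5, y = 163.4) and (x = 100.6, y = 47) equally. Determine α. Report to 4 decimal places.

Indifference: 89.5^α · 163.4^(1−α) = 100.6^α · 47^(1−α).
(89.5/100.6)^α = (47/163.4)^(1−α); take logs: α·ln(89.5/100.6) = (1−α)·ln(47/163.4), i.e. α·-0.1169136 = (1−α)·-1.2460536.
With A = -0.1169136 and B = -1.2460536: α·A = (1−α)·B, so α = B/(A+B) = -1.2460536/-1.3629672 ≈ 0.9142.

α ≈ 0.9142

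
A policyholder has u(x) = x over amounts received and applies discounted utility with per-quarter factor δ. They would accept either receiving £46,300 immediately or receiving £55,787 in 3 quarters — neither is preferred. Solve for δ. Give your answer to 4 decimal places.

δ ≈ 0.9398

The payoff in 3 quarters is discounted by δ^3, so u(46300) = δ^3·u(55787) and δ^3 = u(46300)/u(55787).
With u(x) = x: δ^3 = 46300/55787 = 0.82994.
Hence δ = (0.82994)^(1/3) = 0.939758.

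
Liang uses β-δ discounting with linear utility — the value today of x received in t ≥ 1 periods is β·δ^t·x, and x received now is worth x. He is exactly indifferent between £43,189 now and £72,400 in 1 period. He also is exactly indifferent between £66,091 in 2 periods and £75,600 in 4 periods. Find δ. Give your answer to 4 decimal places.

δ ≈ 0.9350

The second indifference involves only future payoffs, so β cancels: β·δ^2·66091 = β·δ^4·75600, giving δ^2 = 66091/75600 = 0.87422, so δ = 0.93500.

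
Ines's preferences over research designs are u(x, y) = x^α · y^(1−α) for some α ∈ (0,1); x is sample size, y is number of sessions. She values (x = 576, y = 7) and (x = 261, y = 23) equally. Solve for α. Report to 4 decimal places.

α ≈ 0.6004

Indifference: 576^α · 7^(1−α) = 261^α · 23^(1−α).
Rearrange to (576/261)^α = (23/7)^(1−α) and take logs: α·0.7915873 = (1−α)·1.1895841.
Thus α·(1.9811714) = 1.1895841, so α = 1.1895841/1.9811714 ≈ 0.6004.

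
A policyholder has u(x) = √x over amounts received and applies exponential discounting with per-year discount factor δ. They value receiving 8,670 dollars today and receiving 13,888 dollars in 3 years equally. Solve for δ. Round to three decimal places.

δ ≈ 0.924

Equating discounted utilities: u(8670) = δ^3·u(13888) ⇒ δ^3 = u(8670)/u(13888).
Since u(x) = √x, δ^3 = √(8670/13888) = 0.79011.
So δ = 0.79011^(1/3) ≈ 0.924.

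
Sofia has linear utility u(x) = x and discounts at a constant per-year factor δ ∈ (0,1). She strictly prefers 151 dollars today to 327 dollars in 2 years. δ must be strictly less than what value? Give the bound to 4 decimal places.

δ < 0.6795

Comparing present values: 151 > δ^2·327.
Hence δ^2 < 151/327 = 0.46177, and x ↦ x^(1/2) is increasing on (0,∞).
δ < 0.46177^(1/2) = 0.6795.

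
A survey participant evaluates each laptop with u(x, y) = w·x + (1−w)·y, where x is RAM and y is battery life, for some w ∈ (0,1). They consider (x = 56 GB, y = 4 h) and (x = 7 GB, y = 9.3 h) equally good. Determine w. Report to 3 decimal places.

Equating utilities: w·56 + (1−w)·4 = w·7 + (1−w)·9.3.
Rearranging, 49·w − 5.3·(1−w) = 0.
Hence w = 5.3/(49+5.3) = 5.3/54.3 = 0.098.

w = 0.098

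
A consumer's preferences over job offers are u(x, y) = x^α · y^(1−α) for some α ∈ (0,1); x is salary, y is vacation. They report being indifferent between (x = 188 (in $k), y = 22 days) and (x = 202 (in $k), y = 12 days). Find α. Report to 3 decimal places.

α ≈ 0.894

Indifference: 188^α · 22^(1−α) = 202^α · 12^(1−α).
(188/202)^α = (12/22)^(1−α); take logs: α·ln(188/202) = (1−α)·ln(12/22), i.e. α·-0.071826 = (1−α)·-0.606136.
So α/(1−α) = (-0.606136)/(-0.071826) = 8.438950, and α = 8.438950/9.438950 ≈ 0.894.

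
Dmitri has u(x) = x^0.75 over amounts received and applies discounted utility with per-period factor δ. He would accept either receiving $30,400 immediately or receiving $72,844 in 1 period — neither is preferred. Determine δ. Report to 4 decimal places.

δ ≈ 0.5192

The payoff in 1 period is discounted by δ, so u(30400) = δ·u(72844) and δ = u(30400)/u(72844).
Since u(x) = x^0.75, δ = (30400/72844)^0.75 = 0.41733^0.75 = 0.51923.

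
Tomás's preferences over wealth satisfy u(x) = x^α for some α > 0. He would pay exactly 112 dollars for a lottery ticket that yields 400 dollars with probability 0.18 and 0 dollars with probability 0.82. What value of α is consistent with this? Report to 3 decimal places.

α ≈ 1.347

The lottery's expected utility is 0.18·u(400) + 0.82·u(0) = 0.18·400^α (since u(0) = 0 for α > 0).
Equating: 112^α = 0.18·400^α, i.e. 0.2800^α = 0.18.
α = ln(0.18) / ln(112/400) = -1.714798/-1.272966 ≈ 1.347.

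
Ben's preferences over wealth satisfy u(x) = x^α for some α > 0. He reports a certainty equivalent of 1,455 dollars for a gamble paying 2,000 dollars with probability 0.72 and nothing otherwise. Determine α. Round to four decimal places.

Since u(0) = 0, the lottery's EU is 0.72·2000^α.
Indifference: 1455^α = 0.72·2000^α, so (1455/2000)^α = 0.72.
Take logs: α = ln 0.72 / ln(1455/2000) ≈ 1.032573.

α ≈ 1.0326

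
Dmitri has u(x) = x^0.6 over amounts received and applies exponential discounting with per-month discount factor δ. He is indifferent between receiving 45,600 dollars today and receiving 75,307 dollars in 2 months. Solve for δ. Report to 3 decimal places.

The payoff in 2 months is discounted by δ^2, so u(45600) = δ^2·u(75307) and δ^2 = u(45600)/u(75307).
Since u(x) = x^0.6, δ^2 = (45600/75307)^0.6 = 0.60552^0.6 = 0.74008.
So δ = 0.74008^(1/2) ≈ 0.860.

δ ≈ 0.860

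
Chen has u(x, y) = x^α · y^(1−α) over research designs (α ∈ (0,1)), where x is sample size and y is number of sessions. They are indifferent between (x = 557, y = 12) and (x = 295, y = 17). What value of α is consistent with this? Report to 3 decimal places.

The Cobb–Douglas utilities coincide, so 557^α·12^(1−α) = 295^α·17^(1−α).
Taking logs: α·ln 557 + (1−α)·ln 12 = α·ln 295 + (1−α)·ln 17, i.e. α·0.635590 = (1−α)·0.348307.
So α/(1−α) = (0.348307)/(0.635590) = 0.548006, and α = 0.548006/1.548006 ≈ 0.354.

α ≈ 0.354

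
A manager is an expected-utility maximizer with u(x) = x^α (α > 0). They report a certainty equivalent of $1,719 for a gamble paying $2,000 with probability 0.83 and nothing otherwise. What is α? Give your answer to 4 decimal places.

α ≈ 1.2307

EU(lottery) = 0.83·2000^α + 0.17·0 = 0.83·2000^α.
Indifference: 1719^α = 0.83·2000^α, so (1719/2000)^α = 0.83.
α = ln(0.83) / ln(1719/2000) = -0.1863296/-0.1514045 ≈ 1.2307.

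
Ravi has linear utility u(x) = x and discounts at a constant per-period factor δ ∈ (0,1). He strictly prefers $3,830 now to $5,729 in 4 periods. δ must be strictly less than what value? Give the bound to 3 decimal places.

δ < 0.904

Under u(x) = x this choice says 3830 > δ^4·5729.
Dividing by 5729: δ^4 < 0.66853. Both sides are positive, so the 4th root keeps the direction.
δ < 0.66853^(1/4) = 0.904.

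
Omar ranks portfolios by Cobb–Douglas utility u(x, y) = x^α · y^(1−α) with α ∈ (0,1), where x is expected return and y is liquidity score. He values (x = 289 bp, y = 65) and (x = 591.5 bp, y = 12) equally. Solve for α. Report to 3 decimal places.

Indifference: 289^α · 65^(1−α) = 591.5^α · 12^(1−α).
Taking logs: α·ln 289 + (1−α)·ln 65 = α·ln 591.5 + (1−α)·ln 12, i.e. α·-0.716235 = (1−α)·-1.689481.
With A = -0.716235 and B = -1.689481: α·A = (1−α)·B, so α = B/(A+B) = -1.689481/-2.405716 ≈ 0.702.

α ≈ 0.702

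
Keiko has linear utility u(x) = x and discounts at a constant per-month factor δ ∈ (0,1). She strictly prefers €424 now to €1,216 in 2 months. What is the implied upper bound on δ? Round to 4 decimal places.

δ < 0.5905

Under u(x) = x this choice says 424 > δ^2·1216.
Dividing by 1216: δ^2 < 0.34868. Both sides are positive, so the square root keeps the direction.
δ < (424/1216)^(1/2) ≈ 0.5905.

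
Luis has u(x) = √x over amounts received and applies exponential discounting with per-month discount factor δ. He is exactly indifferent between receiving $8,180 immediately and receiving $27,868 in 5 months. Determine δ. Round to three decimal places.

δ ≈ 0.885

Equating discounted utilities: u(8180) = δ^5·u(27868) ⇒ δ^5 = u(8180)/u(27868).
Since u(x) = √x, δ^5 = √(8180/27868) = 0.54178.
So δ = 0.54178^(1/5) ≈ 0.885.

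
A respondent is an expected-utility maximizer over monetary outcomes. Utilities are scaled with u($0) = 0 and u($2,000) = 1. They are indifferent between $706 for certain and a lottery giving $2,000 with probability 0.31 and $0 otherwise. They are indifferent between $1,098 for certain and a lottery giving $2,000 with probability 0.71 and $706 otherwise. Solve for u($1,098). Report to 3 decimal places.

0.800

From the first indifference, u($706) = 0.31·u($2,000) + 0.69·u($0) = 0.31·1 + 0.69·0 = 0.31.
Then u($1,098) = 0.71·u($2,000) + 0.29·u($706) = 0.71·1.00 + 0.29·0.31 = 0.7999.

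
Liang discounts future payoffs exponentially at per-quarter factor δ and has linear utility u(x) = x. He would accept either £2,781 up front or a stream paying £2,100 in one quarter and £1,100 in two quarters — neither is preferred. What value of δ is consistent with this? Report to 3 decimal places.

δ ≈ 0.900

The stream is worth 2100δ + 1100δ² today, so 2100δ + 1100δ² = 2781.
That is, 1100δ² + 2100δ − 2781 = 0, a quadratic in δ.
δ = (−2100 + √(2100² + 4·1100·2781)) / (2·1100) = (−2100 + √16646400.00) / 2200 ≈ 0.900.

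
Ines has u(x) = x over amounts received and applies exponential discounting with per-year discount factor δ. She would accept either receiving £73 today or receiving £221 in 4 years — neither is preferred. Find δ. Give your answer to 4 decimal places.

The payoff in 4 years is discounted by δ^4, so u(73) = δ^4·u(221) and δ^4 = u(73)/u(221).
With u(x) = x: δ^4 = 73/221 = 0.33032.
Hence δ = (0.33032)^(1/4) = 0.758111.

δ ≈ 0.7581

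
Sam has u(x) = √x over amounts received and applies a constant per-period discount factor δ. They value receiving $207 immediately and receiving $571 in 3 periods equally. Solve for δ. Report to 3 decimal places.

δ ≈ 0.844

The payoff in 3 periods is discounted by δ^3, so u(207) = δ^3·u(571) and δ^3 = u(207)/u(571).
With u(x) = √x: δ^3 = √207/√571 = √(207/571) = 0.60210.
Taking the cube root: δ = 0.60210^(1/3) ≈ 0.844.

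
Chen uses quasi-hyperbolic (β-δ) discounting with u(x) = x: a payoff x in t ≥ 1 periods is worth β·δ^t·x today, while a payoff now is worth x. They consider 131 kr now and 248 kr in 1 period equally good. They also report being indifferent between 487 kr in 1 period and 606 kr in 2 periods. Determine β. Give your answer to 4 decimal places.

β ≈ 0.6573

From the later pair, β·δ^1·487 = β·δ^2·606; dividing through, δ = 487/606 = 0.80363.
Substituting δ into 131 = β·δ·248: β = 131/(199.300) ≈ 0.6573.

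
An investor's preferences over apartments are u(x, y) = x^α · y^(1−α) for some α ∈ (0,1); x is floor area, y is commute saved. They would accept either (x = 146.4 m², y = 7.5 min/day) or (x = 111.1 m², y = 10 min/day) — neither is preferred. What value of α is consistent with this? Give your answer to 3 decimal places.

α ≈ 0.510

Set the two utilities equal: 146.4^α·7.5^(1−α) = 111.1^α·10^(1−α).
Rearrange to (146.4/111.1)^α = (10/7.5)^(1−α) and take logs: α·0.275912 = (1−α)·0.287682.
So α/(1−α) = (0.287682)/(0.275912) = 1.042659, and α = 1.042659/2.042659 ≈ 0.510.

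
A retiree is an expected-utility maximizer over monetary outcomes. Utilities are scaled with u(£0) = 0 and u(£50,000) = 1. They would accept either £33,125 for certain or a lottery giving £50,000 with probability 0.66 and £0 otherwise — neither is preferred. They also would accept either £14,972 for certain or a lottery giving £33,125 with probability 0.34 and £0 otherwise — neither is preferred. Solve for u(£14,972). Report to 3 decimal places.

The first gamble pins u(£33,125): it must equal 0.66·1 + 0.34·0 = 0.66.
The second indifference gives u(£14,972) = 0.34·u(£33,125) + 0.66·u(£0) = 0.34·0.66 + 0.66·0.00 = 0.2244.

0.224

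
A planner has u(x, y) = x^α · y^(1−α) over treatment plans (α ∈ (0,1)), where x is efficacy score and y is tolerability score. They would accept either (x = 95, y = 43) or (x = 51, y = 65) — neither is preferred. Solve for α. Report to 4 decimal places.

The Cobb–Douglas utilities coincide, so 95^α·43^(1−α) = 51^α·65^(1−α).
(95/51)^α = (65/43)^(1−α); take logs: α·ln(95/51) = (1−α)·ln(65/43), i.e. α·0.6220513 = (1−α)·0.4131872.
So α/(1−α) = (0.4131872)/(0.6220513) = 0.6642333, and α = 0.6642333/1.6642333 ≈ 0.3991.

α ≈ 0.3991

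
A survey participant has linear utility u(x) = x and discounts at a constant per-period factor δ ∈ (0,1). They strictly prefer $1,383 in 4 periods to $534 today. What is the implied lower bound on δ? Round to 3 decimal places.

Under u(x) = x this choice says 534 < δ^4·1383.
Dividing by 1383: δ^4 > 0.38612. Both sides are positive, so the 4th root keeps the direction.
δ > 0.38612^(1/4) = 0.788.

δ > 0.788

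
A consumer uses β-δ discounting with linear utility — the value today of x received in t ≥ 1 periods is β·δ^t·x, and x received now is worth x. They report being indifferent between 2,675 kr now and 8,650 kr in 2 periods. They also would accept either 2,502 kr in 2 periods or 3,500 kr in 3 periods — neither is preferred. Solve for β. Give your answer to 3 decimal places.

Both payoffs in the second observation are in the future, so β drops out: δ^2·2502 = δ^3·3500 ⇒ δ = 2502/3500 = 0.71486.
Now use the now-vs-future pair: 2675 = β·δ^2·8650 gives β = 2675/(0.51102·8650) ≈ 0.605.

β ≈ 0.605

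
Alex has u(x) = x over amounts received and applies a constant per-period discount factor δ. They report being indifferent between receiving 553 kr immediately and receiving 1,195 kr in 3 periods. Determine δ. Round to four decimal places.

The payoff in 3 periods is discounted by δ^3, so u(553) = δ^3·u(1195) and δ^3 = u(553)/u(1195).
With u(x) = x: δ^3 = 553/1195 = 0.46276.
Hence δ = (0.46276)^(1/3) = 0.773486.

δ ≈ 0.7735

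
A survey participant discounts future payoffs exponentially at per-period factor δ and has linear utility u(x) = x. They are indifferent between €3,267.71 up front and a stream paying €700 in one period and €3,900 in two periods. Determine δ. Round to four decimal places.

δ ≈ 0.8300

The stream is worth 700δ + 3900δ² today, so 700δ + 3900δ² = 3267.71.
Rearranged: 3900δ² + 700δ − 3267.71 = 0.
By the quadratic formula (taking the positive root), δ = (−700 + √51466276.00) / 7800 ≈ 0.8300.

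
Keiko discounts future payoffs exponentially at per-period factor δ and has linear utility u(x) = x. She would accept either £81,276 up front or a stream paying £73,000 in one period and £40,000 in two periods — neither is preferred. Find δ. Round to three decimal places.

Equating present values: 81276 = 73000δ + 40000δ².
So 40000δ² + 73000δ − 81276 = 0.
The positive root is δ = [−73000 + √(73000² + 4·40000·81276)] / (2·40000) = (−73000 + 135400.000)/80000 ≈ 0.780.

δ ≈ 0.780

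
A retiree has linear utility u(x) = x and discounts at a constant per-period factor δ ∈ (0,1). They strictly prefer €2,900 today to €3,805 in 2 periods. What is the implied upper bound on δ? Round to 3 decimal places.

δ < 0.873

Comparing present values: 2900 > δ^2·3805.
So δ^2 < 2900/3805 = 0.76216; taking the square root of both positive sides preserves the inequality.
δ < (2900/3805)^(1/2) ≈ 0.873.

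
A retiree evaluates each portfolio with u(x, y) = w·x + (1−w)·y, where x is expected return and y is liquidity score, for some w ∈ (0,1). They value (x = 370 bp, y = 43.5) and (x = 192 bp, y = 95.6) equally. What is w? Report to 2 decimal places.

Equating utilities: w·370 + (1−w)·43.5 = w·192 + (1−w)·95.6.
w·(370−192) = (1−w)·(95.6−43.5), i.e. w·178 = (1−w)·52.1.
The marginal rate of substitution is 52.1/178, so w = 52.1/(178+52.1) = 0.23.

w = 0.23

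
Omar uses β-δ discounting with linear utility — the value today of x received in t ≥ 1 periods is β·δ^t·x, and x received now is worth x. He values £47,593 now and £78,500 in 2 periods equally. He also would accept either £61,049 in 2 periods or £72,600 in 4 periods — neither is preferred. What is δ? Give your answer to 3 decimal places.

δ ≈ 0.917

Both payoffs in the second observation are in the future, so β drops out: δ^2·61049 = δ^4·72600 ⇒ δ^2 = 61049/72600 = 0.84090, so δ = 0.91700.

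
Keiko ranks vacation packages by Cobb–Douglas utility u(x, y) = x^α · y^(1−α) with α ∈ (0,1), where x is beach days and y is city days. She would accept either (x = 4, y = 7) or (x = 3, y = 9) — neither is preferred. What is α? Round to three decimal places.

Set the two utilities equal: 4^α·7^(1−α) = 3^α·9^(1−α).
Rearrange to (4/3)^α = (9/7)^(1−α) and take logs: α·0.287682 = (1−α)·0.251314.
Thus α·(0.538996) = 0.251314, so α = 0.251314/0.538996 ≈ 0.466.

α ≈ 0.466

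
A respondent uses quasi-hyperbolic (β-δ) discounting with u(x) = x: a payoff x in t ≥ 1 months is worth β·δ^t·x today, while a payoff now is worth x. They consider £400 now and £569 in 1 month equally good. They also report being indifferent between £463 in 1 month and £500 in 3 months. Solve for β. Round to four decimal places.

β ≈ 0.7305

From the later pair, β·δ^1·463 = β·δ^3·500; dividing through, δ^2 = 463/500 = 0.92600, so δ = 0.96229.
Substituting δ into 400 = β·δ·569: β = 400/(547.542) ≈ 0.7305.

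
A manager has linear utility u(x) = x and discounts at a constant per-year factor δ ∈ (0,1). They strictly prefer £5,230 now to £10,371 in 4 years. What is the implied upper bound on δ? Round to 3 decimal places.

δ < 0.843

Under u(x) = x this choice says 5230 > δ^4·10371.
So δ^4 < 5230/10371 = 0.50429; taking the 4th root of both positive sides preserves the inequality.
δ < 0.50429^(1/4) = 0.843.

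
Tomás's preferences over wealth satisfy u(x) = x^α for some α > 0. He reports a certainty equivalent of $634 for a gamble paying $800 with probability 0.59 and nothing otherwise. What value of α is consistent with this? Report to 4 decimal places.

The lottery's expected utility is 0.59·u(800) + 0.41·u(0) = 0.59·800^α (since u(0) = 0 for α > 0).
Equating: 634^α = 0.59·800^α, i.e. 0.7925^α = 0.59.
α = ln(0.59) / ln(634/800) = -0.5276327/-0.2325628 ≈ 2.2688.

α ≈ 2.2688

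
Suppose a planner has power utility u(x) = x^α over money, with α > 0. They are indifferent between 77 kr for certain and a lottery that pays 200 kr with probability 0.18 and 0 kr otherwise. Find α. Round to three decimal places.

α ≈ 1.797

The lottery's expected utility is 0.18·u(200) + 0.82·u(0) = 0.18·200^α (since u(0) = 0 for α > 0).
Setting u(77) equal to that: 77^α = 0.18·200^α ⇒ (77/200)^α = 0.18.
Taking logs: α·ln(77/200) = ln(0.18), so α = -1.714798 / -0.954512 ≈ 1.797.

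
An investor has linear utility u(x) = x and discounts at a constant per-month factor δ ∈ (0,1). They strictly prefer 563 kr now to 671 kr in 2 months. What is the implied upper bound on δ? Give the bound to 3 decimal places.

The preference means 563 > δ^2·671.
Hence δ^2 < 563/671 = 0.83905, and x ↦ x^(1/2) is increasing on (0,∞).
δ < (563/671)^(1/2) ≈ 0.916.

δ < 0.916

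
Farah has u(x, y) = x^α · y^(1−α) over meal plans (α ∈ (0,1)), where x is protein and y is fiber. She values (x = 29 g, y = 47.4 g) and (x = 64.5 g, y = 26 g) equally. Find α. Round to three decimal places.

α ≈ 0.429

The Cobb–Douglas utilities coincide, so 29^α·47.4^(1−α) = 64.5^α·26^(1−α).
Taking logs: α·ln 29 + (1−α)·ln 47.4 = α·ln 64.5 + (1−α)·ln 26, i.e. α·-0.799369 = (1−α)·-0.600526.
Thus α·(-1.399895) = -0.600526, so α = -0.600526/-1.399895 ≈ 0.429.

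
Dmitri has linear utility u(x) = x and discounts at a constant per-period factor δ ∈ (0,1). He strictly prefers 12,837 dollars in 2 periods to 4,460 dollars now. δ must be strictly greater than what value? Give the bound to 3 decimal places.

The preference means 4460 < δ^2·12837.
So δ^2 > 4460/12837 = 0.34743; taking the square root of both positive sides preserves the inequality.
δ > (4460/12837)^(1/2) ≈ 0.589.

δ > 0.589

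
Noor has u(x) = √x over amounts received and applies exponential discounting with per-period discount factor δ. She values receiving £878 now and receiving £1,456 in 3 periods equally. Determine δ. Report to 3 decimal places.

δ ≈ 0.919

The payoff in 3 periods is discounted by δ^3, so u(878) = δ^3·u(1456) and δ^3 = u(878)/u(1456).
With u(x) = √x: δ^3 = √878/√1456 = √(878/1456) = 0.77654.
Taking the cube root: δ = 0.77654^(1/3) ≈ 0.919.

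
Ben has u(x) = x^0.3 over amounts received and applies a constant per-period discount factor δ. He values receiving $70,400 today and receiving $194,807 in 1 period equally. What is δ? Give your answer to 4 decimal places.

Indifference means u(70400) = δ · u(194807), so δ = u(70400)/u(194807).
Since u(x) = x^0.3, δ = (70400/194807)^0.3 = 0.36138^0.3 = 0.73687.

δ ≈ 0.7369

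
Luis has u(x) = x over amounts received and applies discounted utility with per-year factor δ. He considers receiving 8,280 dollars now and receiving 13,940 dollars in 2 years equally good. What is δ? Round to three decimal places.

The payoff in 2 years is discounted by δ^2, so u(8280) = δ^2·u(13940) and δ^2 = u(8280)/u(13940).
With u(x) = x: δ^2 = 8280/13940 = 0.59397.
So δ = 0.59397^(1/2) ≈ 0.771.

δ ≈ 0.771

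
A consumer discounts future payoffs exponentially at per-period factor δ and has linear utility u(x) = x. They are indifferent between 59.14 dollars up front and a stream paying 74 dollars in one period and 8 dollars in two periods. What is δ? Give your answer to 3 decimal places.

δ ≈ 0.740

Present value of the stream is 74·δ + 8·δ². Indifference gives 74δ + 8δ² = 59.14.
So 8δ² + 74δ − 59.14 = 0.
The positive root is δ = [−74 + √(74² + 4·8·59.14)] / (2·8) = (−74 + 85.840)/16 ≈ 0.740.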